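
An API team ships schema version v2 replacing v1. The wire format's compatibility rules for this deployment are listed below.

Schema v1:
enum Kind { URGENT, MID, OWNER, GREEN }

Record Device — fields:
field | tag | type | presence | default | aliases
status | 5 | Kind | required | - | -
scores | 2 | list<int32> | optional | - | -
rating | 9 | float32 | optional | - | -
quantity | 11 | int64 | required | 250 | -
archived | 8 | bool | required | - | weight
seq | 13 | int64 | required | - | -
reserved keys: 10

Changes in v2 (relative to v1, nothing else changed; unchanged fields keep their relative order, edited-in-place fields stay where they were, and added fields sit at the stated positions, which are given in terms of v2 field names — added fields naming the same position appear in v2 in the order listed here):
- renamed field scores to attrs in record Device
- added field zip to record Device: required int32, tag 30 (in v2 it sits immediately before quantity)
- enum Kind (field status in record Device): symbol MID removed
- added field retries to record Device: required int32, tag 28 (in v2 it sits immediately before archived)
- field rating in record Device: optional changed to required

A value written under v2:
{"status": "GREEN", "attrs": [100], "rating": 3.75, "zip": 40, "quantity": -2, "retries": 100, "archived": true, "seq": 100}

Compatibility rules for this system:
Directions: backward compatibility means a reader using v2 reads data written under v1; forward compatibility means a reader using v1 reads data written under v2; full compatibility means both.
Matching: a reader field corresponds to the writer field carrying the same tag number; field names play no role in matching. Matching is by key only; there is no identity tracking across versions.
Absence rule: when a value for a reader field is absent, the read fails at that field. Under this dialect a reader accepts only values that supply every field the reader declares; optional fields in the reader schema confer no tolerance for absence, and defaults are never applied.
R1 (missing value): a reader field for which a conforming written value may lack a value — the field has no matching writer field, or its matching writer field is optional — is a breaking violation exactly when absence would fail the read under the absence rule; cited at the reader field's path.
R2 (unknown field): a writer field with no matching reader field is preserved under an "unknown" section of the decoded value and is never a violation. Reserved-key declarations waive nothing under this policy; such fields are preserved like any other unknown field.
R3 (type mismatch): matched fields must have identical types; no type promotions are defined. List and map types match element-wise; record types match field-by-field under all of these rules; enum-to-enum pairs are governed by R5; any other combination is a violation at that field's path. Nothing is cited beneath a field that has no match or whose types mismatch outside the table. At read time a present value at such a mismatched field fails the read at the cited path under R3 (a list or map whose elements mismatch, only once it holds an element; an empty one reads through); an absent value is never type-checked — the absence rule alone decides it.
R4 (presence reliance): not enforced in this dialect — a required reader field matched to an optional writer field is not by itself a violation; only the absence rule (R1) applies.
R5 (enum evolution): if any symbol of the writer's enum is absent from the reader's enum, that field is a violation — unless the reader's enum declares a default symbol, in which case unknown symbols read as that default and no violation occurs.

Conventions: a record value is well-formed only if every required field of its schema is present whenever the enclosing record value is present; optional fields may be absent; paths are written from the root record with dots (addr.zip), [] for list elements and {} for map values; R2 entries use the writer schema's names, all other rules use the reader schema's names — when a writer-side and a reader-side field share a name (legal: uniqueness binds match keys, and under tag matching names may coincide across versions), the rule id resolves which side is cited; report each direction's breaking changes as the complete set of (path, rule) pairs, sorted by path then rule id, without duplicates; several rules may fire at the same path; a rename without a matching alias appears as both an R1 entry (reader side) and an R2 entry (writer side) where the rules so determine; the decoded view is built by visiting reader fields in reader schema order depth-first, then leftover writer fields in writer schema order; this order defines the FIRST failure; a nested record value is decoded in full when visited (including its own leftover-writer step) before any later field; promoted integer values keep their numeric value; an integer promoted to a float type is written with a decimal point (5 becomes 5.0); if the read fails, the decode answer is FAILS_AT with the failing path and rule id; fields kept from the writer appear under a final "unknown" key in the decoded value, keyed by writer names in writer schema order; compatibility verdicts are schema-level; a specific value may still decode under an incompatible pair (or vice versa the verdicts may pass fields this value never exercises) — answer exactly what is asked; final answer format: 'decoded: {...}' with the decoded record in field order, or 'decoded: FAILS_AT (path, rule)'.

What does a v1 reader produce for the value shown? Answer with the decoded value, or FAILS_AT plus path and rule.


decoded: {"status": "GREEN", "scores": [100], "rating": 3.75, "quantity": -2, "archived": true, "seq": 100, "unknown": {"zip": 40, "retries": 100}}

the writer's type comes first in each Device pair
migrating the Device value to v1:
  status := "GREEN"
  scores := [100] (from writer attrs)
  rating := 3.75
  quantity := -2
  archived := true
  seq := 100
  writer zip: kept under "unknown"
  writer retries: kept under "unknown"
  => decoded: {"status": "GREEN", "scores": [100], "rating": 3.75, "quantity": -2, "archived": true, "seq": 100, "unknown": {"zip": 40, "retries": 100}}
diffs on Device not affecting the asked answer:
  renamed field scores to attrs in record Device -> schema-level compatibility only; this Device value's decode is unchanged
  enum Kind (field status in record Device): symbol MID removed -> schema-level compatibility only; this Device value's decode is unchanged
  field rating in record Device: optional changed to required -> schema-level compatibility only; this Device value's decode is unchanged


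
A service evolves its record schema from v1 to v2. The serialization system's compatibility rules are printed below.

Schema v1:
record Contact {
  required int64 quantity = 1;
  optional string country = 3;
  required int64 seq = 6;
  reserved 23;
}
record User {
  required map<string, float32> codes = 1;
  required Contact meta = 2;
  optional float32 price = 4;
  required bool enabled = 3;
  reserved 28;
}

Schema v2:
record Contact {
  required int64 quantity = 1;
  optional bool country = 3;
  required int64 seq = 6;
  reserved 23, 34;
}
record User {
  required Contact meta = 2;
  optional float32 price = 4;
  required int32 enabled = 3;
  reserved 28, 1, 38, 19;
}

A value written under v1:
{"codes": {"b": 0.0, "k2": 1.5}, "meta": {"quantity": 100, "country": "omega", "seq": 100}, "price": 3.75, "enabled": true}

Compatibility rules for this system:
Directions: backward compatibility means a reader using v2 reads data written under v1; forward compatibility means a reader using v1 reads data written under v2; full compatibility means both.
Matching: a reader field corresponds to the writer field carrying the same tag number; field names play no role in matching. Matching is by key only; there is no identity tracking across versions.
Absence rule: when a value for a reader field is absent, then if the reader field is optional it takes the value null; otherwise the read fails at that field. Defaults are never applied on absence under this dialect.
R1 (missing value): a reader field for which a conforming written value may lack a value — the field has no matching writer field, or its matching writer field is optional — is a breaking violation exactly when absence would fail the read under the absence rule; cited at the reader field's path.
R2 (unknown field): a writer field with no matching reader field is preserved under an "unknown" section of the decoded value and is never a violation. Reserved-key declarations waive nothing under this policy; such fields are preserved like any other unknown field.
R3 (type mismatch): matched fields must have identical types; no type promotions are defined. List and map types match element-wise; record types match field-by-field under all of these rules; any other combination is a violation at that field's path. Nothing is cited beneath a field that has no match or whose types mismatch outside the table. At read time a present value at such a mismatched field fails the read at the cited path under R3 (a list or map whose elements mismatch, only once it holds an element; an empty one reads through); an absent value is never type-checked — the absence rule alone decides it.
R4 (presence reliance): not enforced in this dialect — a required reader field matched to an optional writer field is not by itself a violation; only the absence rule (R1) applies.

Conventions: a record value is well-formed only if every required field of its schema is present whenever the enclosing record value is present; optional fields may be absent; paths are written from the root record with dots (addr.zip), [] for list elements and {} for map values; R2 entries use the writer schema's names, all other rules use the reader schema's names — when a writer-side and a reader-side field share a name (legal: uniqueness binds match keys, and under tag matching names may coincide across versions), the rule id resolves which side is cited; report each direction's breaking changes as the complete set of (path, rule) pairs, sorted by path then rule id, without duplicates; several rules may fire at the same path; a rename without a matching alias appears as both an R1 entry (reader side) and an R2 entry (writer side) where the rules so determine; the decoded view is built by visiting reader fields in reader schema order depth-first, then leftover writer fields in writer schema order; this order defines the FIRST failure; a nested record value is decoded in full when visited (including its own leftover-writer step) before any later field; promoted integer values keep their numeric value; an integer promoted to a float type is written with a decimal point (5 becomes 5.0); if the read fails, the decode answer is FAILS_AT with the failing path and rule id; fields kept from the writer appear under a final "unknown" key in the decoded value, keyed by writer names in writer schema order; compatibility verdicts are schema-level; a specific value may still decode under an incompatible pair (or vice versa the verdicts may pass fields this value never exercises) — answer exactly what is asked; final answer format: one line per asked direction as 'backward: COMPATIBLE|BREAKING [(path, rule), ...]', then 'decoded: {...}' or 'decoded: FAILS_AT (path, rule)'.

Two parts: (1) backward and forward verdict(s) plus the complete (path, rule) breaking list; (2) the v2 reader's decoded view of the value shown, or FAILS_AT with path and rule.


the writer's type comes first in each User pair
checking backward for User: reader v2 against writer v1:
  Contact -> Contact, writer required: meta aligns to meta
  float32 -> float32, writer optional: price aligns to price
  bool -> int32, writer required: enabled aligns to enabled
  codes (writer side), unknown to reader
  int64 -> int64, writer required: meta.quantity aligns to meta.quantity
  string -> bool, writer optional: meta.country aligns to meta.country
  int64 -> int64, writer required: meta.seq aligns to meta.seq
  rule R3 violated at enabled
  rule R3 violated at meta.country
  backward on User therefore BREAKING (2)
checking forward for User: reader v1 against writer v2:
  codes: no writer-side match
  Contact -> Contact, writer required: meta aligns to meta
  float32 -> float32, writer optional: price aligns to price
  int32 -> bool, writer required: enabled aligns to enabled
  int64 -> int64, writer required: meta.quantity aligns to meta.quantity
  bool -> string, writer optional: meta.country aligns to meta.country
  int64 -> int64, writer required: meta.seq aligns to meta.seq
  rule R1 violated at codes
  rule R3 violated at enabled
  rule R3 violated at meta.country
  forward on User therefore BREAKING (3)
decode (reader v2):
  meta.quantity := 100
  read fails at meta.country under R3
  => FAILS_AT (meta.country, R3)

backward: BREAKING [(enabled, R3), (meta.country, R3)]; forward: BREAKING [(codes, R1), (enabled, R3), (meta.country, R3)]; decoded: FAILS_AT (meta.country, R3)


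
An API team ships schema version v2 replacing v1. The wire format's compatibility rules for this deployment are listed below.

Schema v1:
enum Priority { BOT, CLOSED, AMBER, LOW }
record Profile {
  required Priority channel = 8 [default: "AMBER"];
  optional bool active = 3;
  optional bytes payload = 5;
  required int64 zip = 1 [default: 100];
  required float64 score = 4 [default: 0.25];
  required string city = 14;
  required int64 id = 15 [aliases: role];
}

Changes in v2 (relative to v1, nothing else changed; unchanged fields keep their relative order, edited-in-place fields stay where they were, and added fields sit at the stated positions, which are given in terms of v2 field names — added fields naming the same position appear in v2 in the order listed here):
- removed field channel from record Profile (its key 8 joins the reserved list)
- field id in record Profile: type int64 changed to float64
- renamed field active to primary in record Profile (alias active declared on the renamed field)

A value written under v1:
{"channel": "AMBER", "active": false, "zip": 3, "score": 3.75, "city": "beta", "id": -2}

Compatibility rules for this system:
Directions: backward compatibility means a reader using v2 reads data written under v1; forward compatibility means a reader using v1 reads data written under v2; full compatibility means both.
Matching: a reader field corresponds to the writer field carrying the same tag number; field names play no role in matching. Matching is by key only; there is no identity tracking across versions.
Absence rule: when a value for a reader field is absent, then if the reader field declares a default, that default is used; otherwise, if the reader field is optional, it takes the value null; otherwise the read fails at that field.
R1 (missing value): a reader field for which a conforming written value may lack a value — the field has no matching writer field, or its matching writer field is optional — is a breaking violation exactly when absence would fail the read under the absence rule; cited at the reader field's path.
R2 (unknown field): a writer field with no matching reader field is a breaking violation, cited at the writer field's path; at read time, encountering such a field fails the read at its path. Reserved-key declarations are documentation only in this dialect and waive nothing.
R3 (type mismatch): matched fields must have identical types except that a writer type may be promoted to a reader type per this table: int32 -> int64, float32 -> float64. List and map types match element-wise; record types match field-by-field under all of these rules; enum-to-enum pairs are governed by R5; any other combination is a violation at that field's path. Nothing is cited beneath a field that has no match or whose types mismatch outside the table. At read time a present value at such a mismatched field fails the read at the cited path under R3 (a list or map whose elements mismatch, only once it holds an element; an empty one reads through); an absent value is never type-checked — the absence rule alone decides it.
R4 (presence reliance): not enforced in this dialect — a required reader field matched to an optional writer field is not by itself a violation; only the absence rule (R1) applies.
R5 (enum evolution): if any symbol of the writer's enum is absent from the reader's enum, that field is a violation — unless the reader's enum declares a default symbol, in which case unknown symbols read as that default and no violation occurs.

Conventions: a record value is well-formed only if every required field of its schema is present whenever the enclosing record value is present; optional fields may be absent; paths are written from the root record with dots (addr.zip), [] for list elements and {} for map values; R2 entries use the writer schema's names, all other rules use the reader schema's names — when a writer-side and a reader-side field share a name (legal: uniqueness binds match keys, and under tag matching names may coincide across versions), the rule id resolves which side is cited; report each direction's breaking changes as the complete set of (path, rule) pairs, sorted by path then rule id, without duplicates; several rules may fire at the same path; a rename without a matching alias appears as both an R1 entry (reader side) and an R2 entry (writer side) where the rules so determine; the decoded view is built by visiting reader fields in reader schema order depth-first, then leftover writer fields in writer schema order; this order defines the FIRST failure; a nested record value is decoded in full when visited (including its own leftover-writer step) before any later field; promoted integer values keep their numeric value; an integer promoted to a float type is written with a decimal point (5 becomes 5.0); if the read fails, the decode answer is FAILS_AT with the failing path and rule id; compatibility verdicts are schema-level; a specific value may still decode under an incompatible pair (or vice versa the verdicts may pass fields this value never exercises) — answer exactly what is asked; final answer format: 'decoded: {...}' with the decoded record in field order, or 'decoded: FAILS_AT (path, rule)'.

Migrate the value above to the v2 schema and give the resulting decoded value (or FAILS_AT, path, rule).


decoded: FAILS_AT (id, R3)

each type pair in Profile: writer, then reader
decode (reader v2):
  primary := false (from writer active)
  payload := null (absent, optional -> null)
  zip := 3
  score := 3.75
  city := "beta"
  read fails at id under R3
  => FAILS_AT (id, R3)
the other Profile changes do not affect what is asked:
  removed field channel from record Profile (its key 8 joins the reserved list) -> a verdict-level change on Profile — the shown value reads the same
  renamed field active to primary in record Profile (alias active declared on the renamed field) -> no rule fires on it and the decoded Profile view is identical with or without it


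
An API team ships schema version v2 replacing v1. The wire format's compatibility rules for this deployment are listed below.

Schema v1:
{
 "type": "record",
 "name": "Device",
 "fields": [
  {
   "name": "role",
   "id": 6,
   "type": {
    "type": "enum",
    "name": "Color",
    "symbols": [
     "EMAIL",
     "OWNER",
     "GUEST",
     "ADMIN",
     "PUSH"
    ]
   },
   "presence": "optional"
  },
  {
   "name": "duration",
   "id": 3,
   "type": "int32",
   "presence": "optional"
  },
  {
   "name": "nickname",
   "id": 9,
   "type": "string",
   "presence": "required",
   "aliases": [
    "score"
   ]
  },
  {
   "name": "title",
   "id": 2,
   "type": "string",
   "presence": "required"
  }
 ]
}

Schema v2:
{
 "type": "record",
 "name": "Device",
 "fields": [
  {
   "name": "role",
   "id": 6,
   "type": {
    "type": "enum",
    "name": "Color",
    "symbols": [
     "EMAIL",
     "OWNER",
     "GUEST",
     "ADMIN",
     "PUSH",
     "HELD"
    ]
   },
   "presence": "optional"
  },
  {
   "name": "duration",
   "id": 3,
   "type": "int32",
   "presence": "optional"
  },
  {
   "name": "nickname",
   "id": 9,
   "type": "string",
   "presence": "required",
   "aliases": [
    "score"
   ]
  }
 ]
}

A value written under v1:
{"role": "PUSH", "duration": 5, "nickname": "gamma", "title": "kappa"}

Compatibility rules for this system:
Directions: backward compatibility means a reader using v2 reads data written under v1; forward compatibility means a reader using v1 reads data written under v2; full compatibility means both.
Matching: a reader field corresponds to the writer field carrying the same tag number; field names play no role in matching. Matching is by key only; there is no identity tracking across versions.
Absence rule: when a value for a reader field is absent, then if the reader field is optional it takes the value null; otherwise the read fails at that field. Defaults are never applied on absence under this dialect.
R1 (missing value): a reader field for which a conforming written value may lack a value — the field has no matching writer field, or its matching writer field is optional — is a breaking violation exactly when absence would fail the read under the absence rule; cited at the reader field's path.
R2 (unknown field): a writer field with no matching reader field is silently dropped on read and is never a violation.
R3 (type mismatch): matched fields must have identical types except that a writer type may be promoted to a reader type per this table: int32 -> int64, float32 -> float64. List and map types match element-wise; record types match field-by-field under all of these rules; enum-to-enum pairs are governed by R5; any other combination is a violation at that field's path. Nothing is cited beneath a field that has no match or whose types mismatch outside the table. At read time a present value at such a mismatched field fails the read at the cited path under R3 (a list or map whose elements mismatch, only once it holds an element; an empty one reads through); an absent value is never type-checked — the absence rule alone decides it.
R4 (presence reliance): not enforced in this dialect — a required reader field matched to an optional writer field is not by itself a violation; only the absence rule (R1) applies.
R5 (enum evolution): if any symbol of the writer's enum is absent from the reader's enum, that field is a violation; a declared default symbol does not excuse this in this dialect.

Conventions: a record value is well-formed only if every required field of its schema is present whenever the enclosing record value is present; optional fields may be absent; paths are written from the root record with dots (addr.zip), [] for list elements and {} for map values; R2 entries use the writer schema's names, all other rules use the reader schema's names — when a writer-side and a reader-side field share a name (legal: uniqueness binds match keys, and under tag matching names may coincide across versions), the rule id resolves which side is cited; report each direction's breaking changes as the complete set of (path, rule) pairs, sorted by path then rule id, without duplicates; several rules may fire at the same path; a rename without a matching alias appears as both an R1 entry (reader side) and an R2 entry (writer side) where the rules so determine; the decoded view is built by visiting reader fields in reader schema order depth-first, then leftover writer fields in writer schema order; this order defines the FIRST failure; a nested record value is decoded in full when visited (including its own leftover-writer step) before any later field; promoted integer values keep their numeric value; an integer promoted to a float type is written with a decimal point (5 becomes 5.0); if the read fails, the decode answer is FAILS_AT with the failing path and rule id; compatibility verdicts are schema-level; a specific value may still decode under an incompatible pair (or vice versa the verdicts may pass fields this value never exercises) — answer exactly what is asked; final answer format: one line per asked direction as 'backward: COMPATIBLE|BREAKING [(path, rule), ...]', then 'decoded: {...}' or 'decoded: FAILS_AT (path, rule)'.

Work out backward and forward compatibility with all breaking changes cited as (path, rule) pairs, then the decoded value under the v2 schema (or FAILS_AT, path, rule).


the writer's type comes first in each Device pair
checking backward for Device: reader v2 against writer v1:
  role <- role (Color -> Color, writer optional)
  duration <- duration (int32 -> int32, writer optional)
  nickname <- nickname (string -> string, writer required)
  writer field title has no reader counterpart
  nothing fires on Device: backward is COMPATIBLE
checking forward for Device: reader v1 against writer v2:
  role <- role (Color -> Color, writer optional)
  duration <- duration (int32 -> int32, writer optional)
  nickname <- nickname (string -> string, writer required)
  no writer field matches reader title
  breaking: (role, R5)
  breaking: (title, R1)
  => 2 violation(s): forward is BREAKING for Device
decoding the Device value with the v2 reader:
  role := "PUSH"
  duration := 5
  nickname := "gamma"
  writer title: unmatched, discarded
  => decoded: {"role": "PUSH", "duration": 5, "nickname": "gamma"}

backward: COMPATIBLE []; forward: BREAKING [(role, R5), (title, R1)]; decoded: {"role": "PUSH", "duration": 5, "nickname": "gamma"}


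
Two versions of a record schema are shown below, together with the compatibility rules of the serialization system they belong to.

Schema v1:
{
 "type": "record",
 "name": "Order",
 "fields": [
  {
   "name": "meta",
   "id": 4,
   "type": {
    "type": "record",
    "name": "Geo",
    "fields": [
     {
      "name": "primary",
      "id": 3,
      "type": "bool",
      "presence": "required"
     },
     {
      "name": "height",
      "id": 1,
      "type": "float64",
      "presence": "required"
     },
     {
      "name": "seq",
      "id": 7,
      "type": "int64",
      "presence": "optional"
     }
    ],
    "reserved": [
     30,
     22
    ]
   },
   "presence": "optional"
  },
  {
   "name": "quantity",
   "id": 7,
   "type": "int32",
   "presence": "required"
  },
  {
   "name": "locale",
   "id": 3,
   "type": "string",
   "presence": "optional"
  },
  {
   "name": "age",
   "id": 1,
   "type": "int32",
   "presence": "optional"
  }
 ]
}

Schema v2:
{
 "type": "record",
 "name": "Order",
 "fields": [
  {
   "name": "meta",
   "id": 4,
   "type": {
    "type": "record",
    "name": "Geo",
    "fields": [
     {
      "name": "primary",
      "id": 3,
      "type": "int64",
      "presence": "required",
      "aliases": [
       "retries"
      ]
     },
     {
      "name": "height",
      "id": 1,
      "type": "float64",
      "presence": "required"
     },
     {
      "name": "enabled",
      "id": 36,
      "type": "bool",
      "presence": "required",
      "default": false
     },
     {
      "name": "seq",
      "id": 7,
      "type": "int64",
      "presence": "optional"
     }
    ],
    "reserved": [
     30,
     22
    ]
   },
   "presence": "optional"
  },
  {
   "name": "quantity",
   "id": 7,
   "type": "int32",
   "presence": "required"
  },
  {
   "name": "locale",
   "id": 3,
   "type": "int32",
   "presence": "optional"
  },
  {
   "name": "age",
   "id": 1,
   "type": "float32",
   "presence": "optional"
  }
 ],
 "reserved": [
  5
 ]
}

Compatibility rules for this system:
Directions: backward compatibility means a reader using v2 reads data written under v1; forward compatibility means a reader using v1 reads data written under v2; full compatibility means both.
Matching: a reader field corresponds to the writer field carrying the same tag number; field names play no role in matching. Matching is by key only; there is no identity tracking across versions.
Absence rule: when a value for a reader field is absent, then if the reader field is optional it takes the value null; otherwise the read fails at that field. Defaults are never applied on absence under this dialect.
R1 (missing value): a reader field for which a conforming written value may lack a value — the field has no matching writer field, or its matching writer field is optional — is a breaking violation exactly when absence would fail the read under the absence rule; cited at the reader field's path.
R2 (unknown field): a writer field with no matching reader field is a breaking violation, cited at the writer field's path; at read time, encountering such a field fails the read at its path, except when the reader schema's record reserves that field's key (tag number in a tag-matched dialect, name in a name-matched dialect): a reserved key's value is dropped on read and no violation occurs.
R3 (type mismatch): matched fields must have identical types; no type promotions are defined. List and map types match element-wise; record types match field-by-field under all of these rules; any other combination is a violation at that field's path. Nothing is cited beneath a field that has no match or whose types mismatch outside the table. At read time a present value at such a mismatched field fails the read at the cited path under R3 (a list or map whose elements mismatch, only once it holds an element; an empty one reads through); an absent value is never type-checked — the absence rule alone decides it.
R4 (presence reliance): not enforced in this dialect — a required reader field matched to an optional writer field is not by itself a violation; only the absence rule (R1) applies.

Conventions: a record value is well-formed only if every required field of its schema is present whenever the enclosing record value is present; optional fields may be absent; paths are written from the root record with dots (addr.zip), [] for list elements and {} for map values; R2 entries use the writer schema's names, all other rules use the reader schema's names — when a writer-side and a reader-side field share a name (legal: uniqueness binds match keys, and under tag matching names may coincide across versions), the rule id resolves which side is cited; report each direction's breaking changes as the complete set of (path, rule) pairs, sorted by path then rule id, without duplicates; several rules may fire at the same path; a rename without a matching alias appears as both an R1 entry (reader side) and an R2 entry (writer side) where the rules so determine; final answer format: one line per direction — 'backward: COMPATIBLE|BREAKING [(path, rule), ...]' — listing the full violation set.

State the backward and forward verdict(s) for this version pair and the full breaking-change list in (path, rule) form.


the writer's type comes first in each Order pair
backward pass over Order, reader schema v2, writer schema v1:
  meta: Geo -> Geo, writer optional; from meta
  quantity: int32 -> int32, writer required; from quantity
  locale: string -> int32, writer optional; from locale
  age: int32 -> float32, writer optional; from age
  meta.primary: bool -> int64, writer required; from meta.primary
  meta.height: float64 -> float64, writer required; from meta.height
  no writer field matches reader meta.enabled
  meta.seq: int64 -> int64, writer optional; from meta.seq
  violation R3 at age
  violation R3 at locale
  violation R1 at meta.enabled
  violation R3 at meta.primary
  => backward: BREAKING (4)
forward pass over Order, reader schema v1, writer schema v2:
  meta: Geo -> Geo, writer optional; from meta
  quantity: int32 -> int32, writer required; from quantity
  locale: int32 -> string, writer optional; from locale
  age: float32 -> int32, writer optional; from age
  meta.primary: int64 -> bool, writer required; from meta.primary
  meta.height: float64 -> float64, writer required; from meta.height
  meta.seq: int64 -> int64, writer optional; from meta.seq
  writer field meta.enabled has no reader counterpart
  violation R3 at age
  violation R3 at locale
  violation R2 at meta.enabled
  violation R3 at meta.primary
  => forward: BREAKING (4)

backward: BREAKING [(age, R3), (locale, R3), (meta.enabled, R1), (meta.primary, R3)]; forward: BREAKING [(age, R3), (locale, R3), (meta.enabled, R2), (meta.primary, R3)]


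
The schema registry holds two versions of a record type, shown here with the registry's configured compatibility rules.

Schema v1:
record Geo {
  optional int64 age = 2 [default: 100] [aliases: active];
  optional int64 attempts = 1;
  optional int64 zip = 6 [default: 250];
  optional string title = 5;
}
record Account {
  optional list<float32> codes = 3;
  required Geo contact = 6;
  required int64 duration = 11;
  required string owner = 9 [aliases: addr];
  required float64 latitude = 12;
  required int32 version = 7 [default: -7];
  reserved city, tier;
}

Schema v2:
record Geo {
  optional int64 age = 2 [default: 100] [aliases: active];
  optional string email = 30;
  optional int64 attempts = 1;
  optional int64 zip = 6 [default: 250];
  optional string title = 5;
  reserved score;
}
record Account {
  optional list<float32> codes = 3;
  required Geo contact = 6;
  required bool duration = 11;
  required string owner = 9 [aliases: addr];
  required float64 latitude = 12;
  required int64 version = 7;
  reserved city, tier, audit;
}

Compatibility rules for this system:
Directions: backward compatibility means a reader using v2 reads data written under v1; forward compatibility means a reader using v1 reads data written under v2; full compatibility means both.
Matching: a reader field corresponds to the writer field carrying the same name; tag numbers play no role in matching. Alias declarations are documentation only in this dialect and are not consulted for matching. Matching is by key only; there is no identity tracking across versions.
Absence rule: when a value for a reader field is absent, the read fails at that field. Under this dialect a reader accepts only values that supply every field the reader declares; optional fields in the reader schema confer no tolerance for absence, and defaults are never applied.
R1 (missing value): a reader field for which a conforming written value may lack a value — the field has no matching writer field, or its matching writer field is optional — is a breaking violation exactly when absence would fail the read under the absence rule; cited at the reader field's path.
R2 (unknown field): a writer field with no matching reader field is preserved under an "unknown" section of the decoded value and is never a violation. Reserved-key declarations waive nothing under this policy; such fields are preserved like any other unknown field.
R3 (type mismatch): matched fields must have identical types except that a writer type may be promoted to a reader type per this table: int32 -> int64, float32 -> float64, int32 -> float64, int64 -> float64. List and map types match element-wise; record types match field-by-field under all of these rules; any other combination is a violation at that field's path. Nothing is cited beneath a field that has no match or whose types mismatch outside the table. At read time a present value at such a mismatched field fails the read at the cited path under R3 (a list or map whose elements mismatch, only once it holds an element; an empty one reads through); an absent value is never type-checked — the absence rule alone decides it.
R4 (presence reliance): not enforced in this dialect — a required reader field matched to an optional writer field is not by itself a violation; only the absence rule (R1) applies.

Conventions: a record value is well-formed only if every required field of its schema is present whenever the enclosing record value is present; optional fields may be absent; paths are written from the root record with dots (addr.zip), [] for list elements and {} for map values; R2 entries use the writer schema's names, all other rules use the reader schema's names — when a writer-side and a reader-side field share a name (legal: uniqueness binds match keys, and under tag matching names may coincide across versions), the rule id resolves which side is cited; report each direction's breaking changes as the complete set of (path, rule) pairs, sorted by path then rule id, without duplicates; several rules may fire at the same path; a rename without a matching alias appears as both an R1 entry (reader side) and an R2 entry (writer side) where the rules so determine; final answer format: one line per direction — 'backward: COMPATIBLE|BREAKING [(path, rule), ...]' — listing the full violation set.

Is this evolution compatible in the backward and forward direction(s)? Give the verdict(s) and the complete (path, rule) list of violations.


arrows below run writer -> reader for Account
backward for Account (reader v2, writer v1):
  list<float32> -> list<float32>, writer optional: codes aligns to codes
  Geo -> Geo, writer required: contact aligns to contact
  int64 -> bool, writer required: duration aligns to duration
  string -> string, writer required: owner aligns to owner
  float64 -> float64, writer required: latitude aligns to latitude
  int32 -> int64, writer required: version aligns to version
  int64 -> int64, writer optional: contact.age aligns to contact.age
  no writer field matches reader contact.email
  int64 -> int64, writer optional: contact.attempts aligns to contact.attempts
  int64 -> int64, writer optional: contact.zip aligns to contact.zip
  string -> string, writer optional: contact.title aligns to contact.title
  breaking: (codes, R1)
  breaking: (contact.age, R1)
  breaking: (contact.attempts, R1)
  breaking: (contact.email, R1)
  breaking: (contact.title, R1)
  breaking: (contact.zip, R1)
  breaking: (duration, R3)
  => backward verdict for Account: BREAKING, 7 violation(s)
forward for Account (reader v1, writer v2):
  list<float32> -> list<float32>, writer optional: codes aligns to codes
  Geo -> Geo, writer required: contact aligns to contact
  bool -> int64, writer required: duration aligns to duration
  string -> string, writer required: owner aligns to owner
  float64 -> float64, writer required: latitude aligns to latitude
  int64 -> int32, writer required: version aligns to version
  int64 -> int64, writer optional: contact.age aligns to contact.age
  int64 -> int64, writer optional: contact.attempts aligns to contact.attempts
  int64 -> int64, writer optional: contact.zip aligns to contact.zip
  string -> string, writer optional: contact.title aligns to contact.title
  writer field contact.email has no reader counterpart
  breaking: (codes, R1)
  breaking: (contact.age, R1)
  breaking: (contact.attempts, R1)
  breaking: (contact.title, R1)
  breaking: (contact.zip, R1)
  breaking: (duration, R3)
  breaking: (version, R3)
  => forward verdict for Account: BREAKING, 7 violation(s)

backward: BREAKING [(codes, R1), (contact.age, R1), (contact.attempts, R1), (contact.email, R1), (contact.title, R1), (contact.zip, R1), (duration, R3)]; forward: BREAKING [(codes, R1), (contact.age, R1), (contact.attempts, R1), (contact.title, R1), (contact.zip, R1), (duration, R3), (version, R3)]


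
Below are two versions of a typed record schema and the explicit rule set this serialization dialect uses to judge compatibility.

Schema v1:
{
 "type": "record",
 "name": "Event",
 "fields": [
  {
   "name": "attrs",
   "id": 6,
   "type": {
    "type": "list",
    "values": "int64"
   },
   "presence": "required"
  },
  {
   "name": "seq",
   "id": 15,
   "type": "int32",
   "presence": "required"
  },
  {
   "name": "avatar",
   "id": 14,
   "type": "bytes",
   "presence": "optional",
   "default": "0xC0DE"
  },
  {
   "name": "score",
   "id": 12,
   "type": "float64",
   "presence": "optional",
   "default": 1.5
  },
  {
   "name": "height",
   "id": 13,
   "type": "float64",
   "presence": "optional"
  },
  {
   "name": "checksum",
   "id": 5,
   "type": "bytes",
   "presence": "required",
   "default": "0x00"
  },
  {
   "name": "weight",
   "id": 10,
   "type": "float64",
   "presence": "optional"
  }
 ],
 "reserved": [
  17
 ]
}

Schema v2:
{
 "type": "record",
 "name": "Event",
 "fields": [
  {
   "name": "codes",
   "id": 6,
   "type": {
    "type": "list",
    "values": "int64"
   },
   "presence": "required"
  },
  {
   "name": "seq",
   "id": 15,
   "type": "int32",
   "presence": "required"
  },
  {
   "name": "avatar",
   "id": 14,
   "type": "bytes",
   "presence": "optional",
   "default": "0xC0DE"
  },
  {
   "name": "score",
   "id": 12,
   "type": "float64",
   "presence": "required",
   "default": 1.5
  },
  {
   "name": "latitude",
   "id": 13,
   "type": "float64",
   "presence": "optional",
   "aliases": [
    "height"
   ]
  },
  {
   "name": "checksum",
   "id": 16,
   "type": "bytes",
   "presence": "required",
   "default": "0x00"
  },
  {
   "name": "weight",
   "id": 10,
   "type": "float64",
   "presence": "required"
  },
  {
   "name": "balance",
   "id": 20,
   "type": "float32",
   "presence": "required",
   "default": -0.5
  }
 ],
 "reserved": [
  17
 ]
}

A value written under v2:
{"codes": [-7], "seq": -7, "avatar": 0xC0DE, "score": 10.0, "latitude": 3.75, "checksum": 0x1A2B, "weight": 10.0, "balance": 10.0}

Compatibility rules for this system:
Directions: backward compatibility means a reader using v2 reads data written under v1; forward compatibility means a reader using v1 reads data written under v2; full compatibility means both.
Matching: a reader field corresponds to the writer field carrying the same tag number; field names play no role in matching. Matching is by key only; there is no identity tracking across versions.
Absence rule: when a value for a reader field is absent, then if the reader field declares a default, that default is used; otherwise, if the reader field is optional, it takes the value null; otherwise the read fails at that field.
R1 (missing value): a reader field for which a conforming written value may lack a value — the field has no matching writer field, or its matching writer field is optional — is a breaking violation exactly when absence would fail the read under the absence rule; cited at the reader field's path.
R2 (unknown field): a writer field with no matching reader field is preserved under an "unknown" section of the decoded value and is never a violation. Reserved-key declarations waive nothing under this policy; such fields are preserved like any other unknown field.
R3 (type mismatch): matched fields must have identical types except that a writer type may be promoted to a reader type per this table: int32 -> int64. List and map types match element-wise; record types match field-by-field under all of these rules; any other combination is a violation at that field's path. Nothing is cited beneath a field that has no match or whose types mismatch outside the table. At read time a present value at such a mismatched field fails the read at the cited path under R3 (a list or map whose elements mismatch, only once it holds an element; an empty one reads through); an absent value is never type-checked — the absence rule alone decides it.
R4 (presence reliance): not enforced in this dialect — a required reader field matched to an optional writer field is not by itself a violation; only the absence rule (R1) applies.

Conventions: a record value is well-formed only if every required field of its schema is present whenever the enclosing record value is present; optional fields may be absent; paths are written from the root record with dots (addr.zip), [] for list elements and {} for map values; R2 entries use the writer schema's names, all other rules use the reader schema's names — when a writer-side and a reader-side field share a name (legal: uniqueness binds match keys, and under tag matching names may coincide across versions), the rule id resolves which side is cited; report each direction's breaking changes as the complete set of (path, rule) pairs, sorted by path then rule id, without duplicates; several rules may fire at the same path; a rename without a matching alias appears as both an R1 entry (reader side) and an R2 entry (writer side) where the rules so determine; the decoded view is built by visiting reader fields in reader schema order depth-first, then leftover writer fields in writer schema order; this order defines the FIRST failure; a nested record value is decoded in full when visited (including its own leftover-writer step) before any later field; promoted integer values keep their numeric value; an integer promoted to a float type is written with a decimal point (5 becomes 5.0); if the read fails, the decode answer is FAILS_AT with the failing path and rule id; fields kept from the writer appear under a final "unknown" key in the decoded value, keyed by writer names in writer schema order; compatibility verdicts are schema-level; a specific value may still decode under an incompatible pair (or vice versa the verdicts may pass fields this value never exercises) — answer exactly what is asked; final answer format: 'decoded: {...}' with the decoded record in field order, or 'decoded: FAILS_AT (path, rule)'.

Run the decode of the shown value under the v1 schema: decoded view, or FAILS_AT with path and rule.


each type pair in Event: writer, then reader
decode (reader v1):
  attrs := [-7] (from writer codes)
  seq := -7
  avatar := 0xC0DE
  score := 10.0
  height := 3.75 (from writer latitude)
  checksum := 0x00 (absent -> default)
  weight := 10.0
  writer checksum: kept under "unknown"
  writer balance: kept under "unknown"
  => decoded: {"attrs": [-7], "seq": -7, "avatar": 0xC0DE, "score": 10.0, "height": 3.75, "checksum": 0x00, "weight": 10.0, "unknown": {"checksum": 0x1A2B, "balance": 10.0}}
the rest of the Event diff is inert for this question:
  field weight in record Event: optional changed to required -> changes Event's schema-level verdicts only — the decode of this value is the same
  field score in record Event: optional changed to required -> fires no rule on Event under this dialect and leaves the result unchanged
  renamed field attrs to codes in record Event -> fires no rule on Event under this dialect and leaves the result unchanged
  renamed field height to latitude in record Event (alias height declared on the renamed field) -> fires no rule on Event under this dialect and leaves the result unchanged

decoded: {"attrs": [-7], "seq": -7, "avatar": 0xC0DE, "score": 10.0, "height": 3.75, "checksum": 0x00, "weight": 10.0, "unknown": {"checksum": 0x1A2B, "balance": 10.0}}
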